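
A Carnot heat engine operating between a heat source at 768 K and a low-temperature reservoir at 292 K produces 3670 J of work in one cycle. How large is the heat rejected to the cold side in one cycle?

Carnot efficiency: η = 1 − T_C/T_H = 1 − 292.00/768.00 = 0.6198.
Since Q_C/Q_H = T_C/T_H and Q_H = W/η, Q_C = W·T_C/(T_H − T_C) = 3670 × 292.00/476.00 = 2250 J.

Q_C ≈ 2250 J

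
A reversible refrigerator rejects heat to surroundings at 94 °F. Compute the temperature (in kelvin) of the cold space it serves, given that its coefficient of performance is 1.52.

T_C ≈ 186 K

T_H = 94 °F → (94 − 32) × 5/9 = 34.44 °C = 307.59 K.
COP_R = T_C/(T_H − T_C) ⇒ T_C = T_H·COP_R/(1 + COP_R) = 307.59 × 1.52/(1 + 1.52) = 186 K.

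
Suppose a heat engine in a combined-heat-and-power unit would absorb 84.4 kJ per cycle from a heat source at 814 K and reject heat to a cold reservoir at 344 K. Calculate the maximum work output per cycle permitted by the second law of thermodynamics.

W_max ≈ 48.7 kJ

By the Carnot theorem, η_max = 1 − T_C/T_H = 1 − 344.00/814.00 = 0.5774.
W_max = η_max · Q_H = 0.5774 × 84.4 = 48.7 kJ.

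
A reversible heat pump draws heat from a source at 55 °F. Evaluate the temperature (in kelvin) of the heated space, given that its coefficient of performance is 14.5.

T_H ≈ 307.1 K

T_C = 55 °F → (55 − 32) × 5/9 = 12.78 °C = 285.93 K.
COP_HP = T_H/(T_H − T_C) ⇒ T_H = T_C·COP_HP/(COP_HP − 1) = 285.93 × 14.5/(14.5 − 1) = 307.1 K.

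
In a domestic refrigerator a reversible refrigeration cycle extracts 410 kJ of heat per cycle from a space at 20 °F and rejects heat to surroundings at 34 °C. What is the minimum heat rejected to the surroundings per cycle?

T_H = 34 °C → 34 + 273.15 = 307.15 K.
T_C = 20 °F → (20 − 32) × 5/9 = -6.67 °C = 266.48 K.
For a reversible cycle Q_H/Q_C = T_H/T_C, so Q_H = Q_C·T_H/T_C = 410 × 307.15/266.48 = 473 kJ.

Q_H ≈ 473 kJ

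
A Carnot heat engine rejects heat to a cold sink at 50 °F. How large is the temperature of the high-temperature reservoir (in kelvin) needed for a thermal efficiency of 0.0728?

T_H ≈ 305 K

T_C = 50 °F → (50 − 32) × 5/9 = 10.00 °C = 283.15 K.
From η = 1 − T_C/T_H, solving for T_H gives T_H = T_C/(1 − η) = 283.15/(1 − 0.0728) = 305 K.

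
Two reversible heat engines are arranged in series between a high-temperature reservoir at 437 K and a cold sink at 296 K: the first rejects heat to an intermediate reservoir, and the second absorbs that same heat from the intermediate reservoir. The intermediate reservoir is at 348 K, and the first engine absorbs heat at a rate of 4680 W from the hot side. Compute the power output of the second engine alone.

Ẇ₂ ≈ 557 W

Heat entering the second stage: Q_m = Q_H·(T_m/T_H) = 4680 × 348.00/437.00 = 3730 W.
Second-stage efficiency η₂ = 1 − T_C/T_m = 1 − 296.00/348.00 = 0.1494, so W₂ = η₂·Q_m = 557 W.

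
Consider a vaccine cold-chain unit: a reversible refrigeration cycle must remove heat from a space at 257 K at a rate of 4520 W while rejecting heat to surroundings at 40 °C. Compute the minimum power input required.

Ẇ_in ≈ 988 W

T_H = 40 °C → 40 + 273.15 = 313.15 K.
For a reversible refrigerator, COP_R = T_C/(T_H − T_C) = 257.00/56.15 = 4.5770.
W = Q_C/COP_R = 4520/4.5770 = 988 W.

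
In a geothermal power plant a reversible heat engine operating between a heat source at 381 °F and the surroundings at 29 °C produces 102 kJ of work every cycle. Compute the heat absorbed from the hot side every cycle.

Q_H ≈ 289 kJ

T_H = 381 °F → (381 − 32) × 5/9 = 193.89 °C = 467.04 K.
T_C = 29 °C → 29 + 273.15 = 302.15 K.
η_rev = 1 − T_C/T_H = 1 − 302.15/467.04 = 0.3531.
Q_H = W/η = 102/0.3531 = 289 kJ.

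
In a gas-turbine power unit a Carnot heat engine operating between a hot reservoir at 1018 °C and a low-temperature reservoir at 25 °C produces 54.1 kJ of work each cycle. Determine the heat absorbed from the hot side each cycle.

T_H = 1018 °C → 1018 + 273.15 = 1291.15 K.
T_C = 25 °C → 25 + 273.15 = 298.15 K.
Carnot efficiency: η = 1 − T_C/T_H = 1 − 298.15/1291.15 = 0.7691.
Q_H = W/η = 54.1/0.7691 = 70.3 kJ.

Q_H ≈ 70.3 kJ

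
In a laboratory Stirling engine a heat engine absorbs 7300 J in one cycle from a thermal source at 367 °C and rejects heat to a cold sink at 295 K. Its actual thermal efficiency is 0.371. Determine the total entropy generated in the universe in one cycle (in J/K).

ΔS_univ ≈ 4.16 J/K

T_H = 367 °C → 367 + 273.15 = 640.15 K.
W = η·Q_H = 0.371 × 7300 = 2708 J, so Q_C = Q_H − W = 4592 J.
Reservoir entropy changes: ΔS_H = −Q_H/T_H = −7300/640.15 = -11.40 J/K and ΔS_C = +Q_C/T_C = 4592/295.00 = 15.57 J/K.
ΔS_univ = −Q_H/T_H + Q_C/T_C = 4.16 J/K (> 0, since η = 0.371 < η_Carnot = 0.539).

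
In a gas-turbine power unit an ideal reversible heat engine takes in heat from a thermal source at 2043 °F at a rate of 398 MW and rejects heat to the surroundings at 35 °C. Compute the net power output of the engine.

T_H = 2043 °F → (2043 − 32) × 5/9 = 1117.22 °C = 1390.37 K.
T_C = 35 °C → 35 + 273.15 = 308.15 K.
The Carnot efficiency is η = 1 − T_C/T_H = 1 − 308.15/1390.37 = 0.7784.
W = η·Q_H = 0.7784 × 398 = 310 MW.

Ẇ ≈ 310 MW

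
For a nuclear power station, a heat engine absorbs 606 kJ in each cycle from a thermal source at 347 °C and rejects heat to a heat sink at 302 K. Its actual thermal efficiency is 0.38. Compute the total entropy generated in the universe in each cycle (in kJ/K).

T_H = 347 °C → 347 + 273.15 = 620.15 K.
W = η·Q_H = 0.38 × 606 = 230.3 kJ, so Q_C = Q_H − W = 375.7 kJ.
Entropy balance on the reservoirs: −Q_H/T_H = -0.9772 kJ/K, +Q_C/T_C = 1.244 kJ/K.
ΔS_univ = −Q_H/T_H + Q_C/T_C = 0.2669 kJ/K (> 0, since η = 0.38 < η_Carnot = 0.513).

ΔS_univ ≈ 0.2669 kJ/K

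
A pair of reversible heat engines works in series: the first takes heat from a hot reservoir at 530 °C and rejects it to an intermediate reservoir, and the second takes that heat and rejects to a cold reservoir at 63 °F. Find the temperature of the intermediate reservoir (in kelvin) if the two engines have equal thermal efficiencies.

T_H = 530 °C → 530 + 273.15 = 803.15 K.
T_C = 63 °F → (63 − 32) × 5/9 = 17.22 °C = 290.37 K.
Equal efficiencies require 1 − T_m/T_H = 1 − T_C/T_m, i.e. T_m/T_H = T_C/T_m, so T_m = √(T_H·T_C) = √(803.15 × 290.37) = 482.9 K.

T_m ≈ 482.9 K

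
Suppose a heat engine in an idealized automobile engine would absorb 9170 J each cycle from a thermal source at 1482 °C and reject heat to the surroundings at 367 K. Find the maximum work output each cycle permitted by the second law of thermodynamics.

W_max ≈ 7250 J

T_H = 1482 °C → 1482 + 273.15 = 1755.15 K.
The upper bound on efficiency is η_max = 1 − T_C/T_H = 1 − 367.00/1755.15 = 0.7909.
W_max = η_max · Q_H = 0.7909 × 9170 = 7250 J.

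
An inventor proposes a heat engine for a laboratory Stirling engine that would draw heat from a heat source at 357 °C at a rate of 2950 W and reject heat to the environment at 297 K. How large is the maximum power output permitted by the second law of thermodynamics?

T_H = 357 °C → 357 + 273.15 = 630.15 K.
By the Carnot theorem, η_max = 1 − T_C/T_H = 1 − 297.00/630.15 = 0.5287.
W_max = η_max · Q_H = 0.5287 × 2950 = 1560 W.

Ẇ_max ≈ 1560 W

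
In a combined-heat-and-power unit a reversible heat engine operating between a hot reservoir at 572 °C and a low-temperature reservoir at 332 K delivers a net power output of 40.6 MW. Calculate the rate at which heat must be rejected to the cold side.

T_H = 572 °C → 572 + 273.15 = 845.15 K.
η_rev = 1 − T_C/T_H = 1 − 332.00/845.15 = 0.6072.
Since Q_C/Q_H = T_C/T_H and Q_H = W/η, Q_C = W·T_C/(T_H − T_C) = 40.6 × 332.00/513.15 = 26.3 MW.

Q̇_C ≈ 26.3 MW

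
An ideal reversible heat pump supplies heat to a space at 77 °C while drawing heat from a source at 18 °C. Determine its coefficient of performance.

COP_HP ≈ 5.935

T_H = 77 °C → 77 + 273.15 = 350.15 K.
T_C = 18 °C → 18 + 273.15 = 291.15 K.
Reversible heating COP: COP_HP = T_H/(T_H − T_C) = 350.15/(350.15 − 291.15) = 5.935.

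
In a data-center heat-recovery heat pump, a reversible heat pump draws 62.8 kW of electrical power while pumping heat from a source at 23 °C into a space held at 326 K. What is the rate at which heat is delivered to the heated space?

T_C = 23 °C → 23 + 273.15 = 296.15 K.
Reversible heating COP: COP_HP = T_H/(T_H − T_C) = 326.00/29.85 = 10.9213.
Q_H = COP_HP · W = 10.9213 × 62.8 = 686 kW.

Q̇_H ≈ 686 kW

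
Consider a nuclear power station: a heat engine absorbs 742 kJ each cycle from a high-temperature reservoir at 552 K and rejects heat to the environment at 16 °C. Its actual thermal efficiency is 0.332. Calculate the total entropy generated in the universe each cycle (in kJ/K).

T_C = 16 °C → 16 + 273.15 = 289.15 K.
W = η·Q_H = 0.332 × 742 = 246.3 kJ, so Q_C = Q_H − W = 495.7 kJ.
Reservoir entropy changes: ΔS_H = −Q_H/T_H = −742/552.00 = -1.344 kJ/K and ΔS_C = +Q_C/T_C = 495.7/289.15 = 1.714 kJ/K.
ΔS_univ = −Q_H/T_H + Q_C/T_C = 0.3700 kJ/K (> 0, since η = 0.332 < η_Carnot = 0.476).

ΔS_univ ≈ 0.3700 kJ/K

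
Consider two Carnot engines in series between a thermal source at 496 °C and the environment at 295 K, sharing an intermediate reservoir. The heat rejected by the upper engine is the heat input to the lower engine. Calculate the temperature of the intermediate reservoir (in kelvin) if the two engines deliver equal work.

T_m ≈ 532 K

T_H = 496 °C → 496 + 273.15 = 769.15 K.
For reversible stages Q_m = Q_H·(T_m/T_H). Setting W₁ = Q_H(1 − T_m/T_H) equal to W₂ = Q_m(1 − T_C/T_m) = Q_H·(T_m − T_C)/T_H gives T_H − T_m = T_m − T_C, so T_m = (T_H + T_C)/2 = (769.15 + 295.00)/2 = 532 K.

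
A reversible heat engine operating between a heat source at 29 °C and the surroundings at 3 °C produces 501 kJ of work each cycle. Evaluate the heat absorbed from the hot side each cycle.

Q_H ≈ 5822 kJ

T_H = 29 °C → 29 + 273.15 = 302.15 K.
T_C = 3 °C → 3 + 273.15 = 276.15 K.
For a reversible engine, η = 1 − T_C/T_H = 1 − 276.15/302.15 = 0.0860.
Q_H = W/η = 501/0.0860 = 5822 kJ.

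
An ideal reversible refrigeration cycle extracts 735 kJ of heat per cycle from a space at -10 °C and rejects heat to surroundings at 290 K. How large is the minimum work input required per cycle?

W_in ≈ 75.0 kJ

T_C = -10 °C → -10 + 273.15 = 263.15 K.
The reversible coefficient of performance is COP_R = T_C/(T_H − T_C) = 263.15/26.85 = 9.8007.
W = Q_C/COP_R = 735/9.8007 = 75.0 kJ.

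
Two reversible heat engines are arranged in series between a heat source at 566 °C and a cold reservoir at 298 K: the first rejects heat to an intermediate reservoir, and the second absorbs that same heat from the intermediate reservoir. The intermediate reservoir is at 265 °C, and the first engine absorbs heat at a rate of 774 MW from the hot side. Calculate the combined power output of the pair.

T_H = 566 °C → 566 + 273.15 = 839.15 K.
Two reversible stages in series are equivalent to a single Carnot engine between T_H and T_C, so η_total = 1 − T_C/T_H = 1 − 298.00/839.15 = 0.6449.
W_total = η_total · Q_H = 0.6449 × 774 = 499.1 MW.

Ẇ_total ≈ 499.1 MW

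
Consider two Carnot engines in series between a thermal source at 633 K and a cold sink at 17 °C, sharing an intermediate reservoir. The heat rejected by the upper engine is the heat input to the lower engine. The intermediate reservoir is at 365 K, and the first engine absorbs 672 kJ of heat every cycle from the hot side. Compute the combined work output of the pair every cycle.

W_total ≈ 364.0 kJ

T_C = 17 °C → 17 + 273.15 = 290.15 K.
Two reversible stages in series are equivalent to a single Carnot engine between T_H and T_C, so η_total = 1 − T_C/T_H = 1 − 290.15/633.00 = 0.5416.
W_total = η_total · Q_H = 0.5416 × 672 = 364.0 kJ.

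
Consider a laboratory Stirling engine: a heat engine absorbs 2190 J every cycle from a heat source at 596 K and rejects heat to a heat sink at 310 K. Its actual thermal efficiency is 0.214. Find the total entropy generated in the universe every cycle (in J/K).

ΔS_univ ≈ 1.878 J/K

W = η·Q_H = 0.214 × 2190 = 468.7 J, so Q_C = Q_H − W = 1721 J.
Reservoir entropy changes: ΔS_H = −Q_H/T_H = −2190/596.00 = -3.674 J/K and ΔS_C = +Q_C/T_C = 1721/310.00 = 5.553 J/K.
ΔS_univ = −Q_H/T_H + Q_C/T_C = 1.878 J/K (> 0, since η = 0.214 < η_Carnot = 0.480).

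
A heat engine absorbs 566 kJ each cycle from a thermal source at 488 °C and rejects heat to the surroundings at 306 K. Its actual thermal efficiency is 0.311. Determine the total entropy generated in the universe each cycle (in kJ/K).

T_H = 488 °C → 488 + 273.15 = 761.15 K.
W = η·Q_H = 0.311 × 566 = 176.0 kJ, so Q_C = Q_H − W = 390.0 kJ.
Entropy balance on the reservoirs: −Q_H/T_H = -0.7436 kJ/K, +Q_C/T_C = 1.274 kJ/K.
ΔS_univ = −Q_H/T_H + Q_C/T_C = 0.5308 kJ/K (> 0, since η = 0.311 < η_Carnot = 0.598).

ΔS_univ ≈ 0.5308 kJ/K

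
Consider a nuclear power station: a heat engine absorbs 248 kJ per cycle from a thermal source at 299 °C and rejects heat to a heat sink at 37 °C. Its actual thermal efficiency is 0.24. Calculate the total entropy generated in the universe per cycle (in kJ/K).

ΔS_univ ≈ 0.174 kJ/K

T_H = 299 °C → 299 + 273.15 = 572.15 K.
T_C = 37 °C → 37 + 273.15 = 310.15 K.
W = η·Q_H = 0.24 × 248 = 59.52 kJ, so Q_C = Q_H − W = 188.5 kJ.
Entropy balance on the reservoirs: −Q_H/T_H = -0.4335 kJ/K, +Q_C/T_C = 0.6077 kJ/K.
ΔS_univ = −Q_H/T_H + Q_C/T_C = 0.174 kJ/K (> 0, since η = 0.24 < η_Carnot = 0.458).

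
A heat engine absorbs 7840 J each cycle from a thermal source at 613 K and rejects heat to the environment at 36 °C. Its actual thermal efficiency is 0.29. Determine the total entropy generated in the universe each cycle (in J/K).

T_C = 36 °C → 36 + 273.15 = 309.15 K.
W = η·Q_H = 0.29 × 7840 = 2274 J, so Q_C = Q_H − W = 5566 J.
The hot reservoir loses entropy Q_H/T_H = 7840/613.00 = 12.79 J/K; the cold reservoir gains Q_C/T_C = 5566/309.15 = 18.01 J/K.
ΔS_univ = −Q_H/T_H + Q_C/T_C = 5.216 J/K (> 0, since η = 0.29 < η_Carnot = 0.496).

ΔS_univ ≈ 5.216 J/K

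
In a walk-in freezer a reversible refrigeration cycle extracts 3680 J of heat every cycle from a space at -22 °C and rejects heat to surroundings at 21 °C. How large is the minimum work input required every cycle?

W_in ≈ 630 J

T_H = 21 °C → 21 + 273.15 = 294.15 K.
T_C = -22 °C → -22 + 273.15 = 251.15 K.
For a reversible refrigerator, COP_R = T_C/(T_H − T_C) = 251.15/43.00 = 5.8407.
W = Q_C/COP_R = 3680/5.8407 = 630 J.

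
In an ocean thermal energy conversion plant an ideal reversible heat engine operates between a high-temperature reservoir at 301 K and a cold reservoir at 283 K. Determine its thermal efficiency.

Carnot efficiency: η = 1 − T_C/T_H = 1 − 283.00/301.00 = 0.0598.

η ≈ 0.0598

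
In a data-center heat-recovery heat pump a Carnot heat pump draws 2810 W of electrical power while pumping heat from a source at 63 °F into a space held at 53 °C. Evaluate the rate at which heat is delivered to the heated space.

T_H = 53 °C → 53 + 273.15 = 326.15 K.
T_C = 63 °F → (63 − 32) × 5/9 = 17.22 °C = 290.37 K.
Reversible heating COP: COP_HP = T_H/(T_H − T_C) = 326.15/35.78 = 9.1160.
Q_H = COP_HP · W = 9.1160 × 2810 = 25600 W.

Q̇_H ≈ 25600 W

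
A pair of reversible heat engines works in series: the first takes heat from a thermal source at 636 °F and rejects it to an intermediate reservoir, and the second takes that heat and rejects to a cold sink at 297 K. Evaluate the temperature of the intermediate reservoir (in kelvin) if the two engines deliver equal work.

T_H = 636 °F → (636 − 32) × 5/9 = 335.56 °C = 608.71 K.
For reversible stages Q_m = Q_H·(T_m/T_H). Setting W₁ = Q_H(1 − T_m/T_H) equal to W₂ = Q_m(1 − T_C/T_m) = Q_H·(T_m − T_C)/T_H gives T_H − T_m = T_m − T_C, so T_m = (T_H + T_C)/2 = (608.71 + 297.00)/2 = 453 K.

T_m ≈ 453 K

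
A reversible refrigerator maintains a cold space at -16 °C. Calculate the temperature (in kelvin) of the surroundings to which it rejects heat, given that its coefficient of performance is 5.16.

T_C = -16 °C → -16 + 273.15 = 257.15 K.
COP_R = T_C/(T_H − T_C) ⇒ T_H = T_C·(1 + 1/COP_R) = 257.15 × (1 + 1/5.16) = 307 K.

T_H ≈ 307 K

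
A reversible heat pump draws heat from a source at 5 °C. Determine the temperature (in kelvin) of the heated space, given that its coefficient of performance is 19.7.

T_H ≈ 293 K

T_C = 5 °C → 5 + 273.15 = 278.15 K.
COP_HP = T_H/(T_H − T_C) ⇒ T_H = T_C·COP_HP/(COP_HP − 1) = 278.15 × 19.7/(19.7 − 1) = 293 K.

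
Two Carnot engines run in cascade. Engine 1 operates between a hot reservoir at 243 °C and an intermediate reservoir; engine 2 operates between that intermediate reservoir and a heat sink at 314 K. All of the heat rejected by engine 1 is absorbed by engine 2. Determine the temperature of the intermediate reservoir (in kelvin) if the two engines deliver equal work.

T_m ≈ 415 K

T_H = 243 °C → 243 + 273.15 = 516.15 K.
For reversible stages Q_m = Q_H·(T_m/T_H). Setting W₁ = Q_H(1 − T_m/T_H) equal to W₂ = Q_m(1 − T_C/T_m) = Q_H·(T_m − T_C)/T_H gives T_H − T_m = T_m − T_C, so T_m = (T_H + T_C)/2 = (516.15 + 314.00)/2 = 415 K.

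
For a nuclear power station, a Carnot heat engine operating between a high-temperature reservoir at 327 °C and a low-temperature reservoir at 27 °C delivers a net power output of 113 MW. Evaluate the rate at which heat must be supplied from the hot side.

Q̇_H ≈ 226 MW

T_H = 327 °C → 327 + 273.15 = 600.15 K.
T_C = 27 °C → 27 + 273.15 = 300.15 K.
The Carnot efficiency is η = 1 − T_C/T_H = 1 − 300.15/600.15 = 0.4999.
Q_H = W/η = 113/0.4999 = 226 MW.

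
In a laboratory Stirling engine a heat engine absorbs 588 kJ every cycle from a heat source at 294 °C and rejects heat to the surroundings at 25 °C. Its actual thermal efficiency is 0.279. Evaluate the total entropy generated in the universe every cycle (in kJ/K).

ΔS_univ ≈ 0.3852 kJ/K

T_H = 294 °C → 294 + 273.15 = 567.15 K.
T_C = 25 °C → 25 + 273.15 = 298.15 K.
W = η·Q_H = 0.279 × 588 = 164.1 kJ, so Q_C = Q_H − W = 423.9 kJ.
The hot reservoir loses entropy Q_H/T_H = 588/567.15 = 1.037 kJ/K; the cold reservoir gains Q_C/T_C = 423.9/298.15 = 1.422 kJ/K.
ΔS_univ = −Q_H/T_H + Q_C/T_C = 0.3852 kJ/K (> 0, since η = 0.279 < η_Carnot = 0.474).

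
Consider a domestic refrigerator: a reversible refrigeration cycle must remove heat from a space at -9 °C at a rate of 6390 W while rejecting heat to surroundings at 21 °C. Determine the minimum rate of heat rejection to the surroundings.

Q̇_H ≈ 7116 W

T_H = 21 °C → 21 + 273.15 = 294.15 K.
T_C = -9 °C → -9 + 273.15 = 264.15 K.
For a reversible cycle Q_H/Q_C = T_H/T_C, so Q_H = Q_C·T_H/T_C = 6390 × 294.15/264.15 = 7116 W.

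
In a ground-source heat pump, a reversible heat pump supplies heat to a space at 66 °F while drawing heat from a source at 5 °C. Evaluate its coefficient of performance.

T_H = 66 °F → (66 − 32) × 5/9 = 18.89 °C = 292.04 K.
T_C = 5 °C → 5 + 273.15 = 278.15 K.
Reversible heating COP: COP_HP = T_H/(T_H − T_C) = 292.04/(292.04 − 278.15) = 21.0.

COP_HP ≈ 21.0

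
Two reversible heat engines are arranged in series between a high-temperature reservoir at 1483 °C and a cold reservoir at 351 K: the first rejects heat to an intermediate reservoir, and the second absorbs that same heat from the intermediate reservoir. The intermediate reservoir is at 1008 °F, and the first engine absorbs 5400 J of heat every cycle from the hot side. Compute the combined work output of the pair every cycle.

T_H = 1483 °C → 1483 + 273.15 = 1756.15 K.
Two reversible stages in series are equivalent to a single Carnot engine between T_H and T_C, so η_total = 1 − T_C/T_H = 1 − 351.00/1756.15 = 0.8001.
W_total = η_total · Q_H = 0.8001 × 5400 = 4320 J.

W_total ≈ 4320 J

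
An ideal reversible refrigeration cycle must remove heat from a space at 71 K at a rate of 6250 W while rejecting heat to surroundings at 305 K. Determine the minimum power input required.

Ẇ_in ≈ 20600 W

COP_R = T_C/(T_H − T_C) = 71.00/234.00 = 0.3034.
W = Q_C/COP_R = 6250/0.3034 = 20600 W.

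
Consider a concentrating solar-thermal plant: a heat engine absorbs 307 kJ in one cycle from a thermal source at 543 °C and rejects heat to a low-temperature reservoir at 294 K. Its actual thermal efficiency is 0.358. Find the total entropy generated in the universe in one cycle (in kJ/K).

ΔS_univ ≈ 0.2942 kJ/K

T_H = 543 °C → 543 + 273.15 = 816.15 K.
W = η·Q_H = 0.358 × 307 = 109.9 kJ, so Q_C = Q_H − W = 197.1 kJ.
Reservoir entropy changes: ΔS_H = −Q_H/T_H = −307/816.15 = -0.3762 kJ/K and ΔS_C = +Q_C/T_C = 197.1/294.00 = 0.6704 kJ/K.
ΔS_univ = −Q_H/T_H + Q_C/T_C = 0.2942 kJ/K (> 0, since η = 0.358 < η_Carnot = 0.640).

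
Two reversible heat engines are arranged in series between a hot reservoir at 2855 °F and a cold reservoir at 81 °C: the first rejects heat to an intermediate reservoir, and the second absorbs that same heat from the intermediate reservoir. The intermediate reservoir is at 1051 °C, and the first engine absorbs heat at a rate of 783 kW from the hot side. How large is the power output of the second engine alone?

Ẇ₂ ≈ 412 kW

T_H = 2855 °F → (2855 − 32) × 5/9 = 1568.33 °C = 1841.48 K.
T_C = 81 °C → 81 + 273.15 = 354.15 K.
T_m = 1051 °C → 1051 + 273.15 = 1324.15 K.
Heat entering the second stage: Q_m = Q_H·(T_m/T_H) = 783 × 1324.15/1841.48 = 563 kW.
Second-stage efficiency η₂ = 1 − T_C/T_m = 1 − 354.15/1324.15 = 0.7325, so W₂ = η₂·Q_m = 412 kW.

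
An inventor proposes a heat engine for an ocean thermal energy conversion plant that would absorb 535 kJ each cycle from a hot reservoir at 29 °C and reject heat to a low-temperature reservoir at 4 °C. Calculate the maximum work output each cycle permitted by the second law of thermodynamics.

W_max ≈ 44.3 kJ

T_H = 29 °C → 29 + 273.15 = 302.15 K.
T_C = 4 °C → 4 + 273.15 = 277.15 K.
No engine can exceed the Carnot limit: η_max = 1 − T_C/T_H = 1 − 277.15/302.15 = 0.0827.
W_max = η_max · Q_H = 0.0827 × 535 = 44.3 kJ.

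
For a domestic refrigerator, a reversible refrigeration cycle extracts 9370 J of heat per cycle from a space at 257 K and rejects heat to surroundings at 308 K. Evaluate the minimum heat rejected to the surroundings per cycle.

For a reversible cycle Q_H/Q_C = T_H/T_C, so Q_H = Q_C·T_H/T_C = 9370 × 308.00/257.00 = 11200 J.

Q_H ≈ 11200 J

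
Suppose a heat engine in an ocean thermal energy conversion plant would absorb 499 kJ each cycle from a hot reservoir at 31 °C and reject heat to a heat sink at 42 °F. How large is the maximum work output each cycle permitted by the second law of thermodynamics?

T_H = 31 °C → 31 + 273.15 = 304.15 K.
T_C = 42 °F → (42 − 32) × 5/9 = 5.56 °C = 278.71 K.
The upper bound on efficiency is η_max = 1 − T_C/T_H = 1 − 278.71/304.15 = 0.0837.
W_max = η_max · Q_H = 0.0837 × 499 = 41.7 kJ.

W_max ≈ 41.7 kJ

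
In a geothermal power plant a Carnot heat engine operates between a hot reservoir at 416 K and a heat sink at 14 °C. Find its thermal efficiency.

T_C = 14 °C → 14 + 273.15 = 287.15 K.
For a reversible engine, η = 1 − T_C/T_H = 1 − 287.15/416.00 = 0.310.

η ≈ 0.310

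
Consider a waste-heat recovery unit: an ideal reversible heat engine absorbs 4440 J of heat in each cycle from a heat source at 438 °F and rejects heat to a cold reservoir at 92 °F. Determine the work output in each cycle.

W ≈ 1710 J

T_H = 438 °F → (438 − 32) × 5/9 = 225.56 °C = 498.71 K.
T_C = 92 °F → (92 − 32) × 5/9 = 33.33 °C = 306.48 K.
For a reversible engine, η = 1 − T_C/T_H = 1 − 306.48/498.71 = 0.3854.
W = η·Q_H = 0.3854 × 4440 = 1710 J.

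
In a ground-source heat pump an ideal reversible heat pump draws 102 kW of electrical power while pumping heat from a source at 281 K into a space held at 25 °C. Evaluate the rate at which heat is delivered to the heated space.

Q̇_H ≈ 1773 kW

T_H = 25 °C → 25 + 273.15 = 298.15 K.
Reversible heating COP: COP_HP = T_H/(T_H − T_C) = 298.15/17.15 = 17.3848.
Q_H = COP_HP · W = 17.3848 × 102 = 1773 kW.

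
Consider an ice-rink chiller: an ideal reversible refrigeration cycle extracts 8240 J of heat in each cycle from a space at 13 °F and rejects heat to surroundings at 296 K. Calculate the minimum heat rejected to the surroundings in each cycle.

Q_H ≈ 9290 J

T_C = 13 °F → (13 − 32) × 5/9 = -10.56 °C = 262.59 K.
For a reversible cycle Q_H/Q_C = T_H/T_C, so Q_H = Q_C·T_H/T_C = 8240 × 296.00/262.59 = 9290 J.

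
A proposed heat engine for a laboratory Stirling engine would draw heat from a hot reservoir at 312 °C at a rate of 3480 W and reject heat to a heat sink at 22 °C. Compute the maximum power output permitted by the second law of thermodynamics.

Ẇ_max ≈ 1720 W

T_H = 312 °C → 312 + 273.15 = 585.15 K.
T_C = 22 °C → 22 + 273.15 = 295.15 K.
No engine can exceed the Carnot limit: η_max = 1 − T_C/T_H = 1 − 295.15/585.15 = 0.4956.
W_max = η_max · Q_H = 0.4956 × 3480 = 1720 W.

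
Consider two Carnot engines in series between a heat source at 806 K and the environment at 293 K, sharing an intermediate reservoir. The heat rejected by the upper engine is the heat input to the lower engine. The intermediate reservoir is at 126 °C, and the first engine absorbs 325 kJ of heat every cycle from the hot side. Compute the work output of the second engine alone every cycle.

W₂ ≈ 42.80 kJ

T_m = 126 °C → 126 + 273.15 = 399.15 K.
Heat entering the second stage: Q_m = Q_H·(T_m/T_H) = 325 × 399.15/806.00 = 160.9 kJ.
Second-stage efficiency η₂ = 1 − T_C/T_m = 1 − 293.00/399.15 = 0.2659, so W₂ = η₂·Q_m = 42.80 kJ.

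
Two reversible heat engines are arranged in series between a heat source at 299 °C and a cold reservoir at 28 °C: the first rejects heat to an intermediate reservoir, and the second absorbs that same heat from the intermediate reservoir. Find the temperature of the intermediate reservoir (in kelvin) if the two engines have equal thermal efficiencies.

T_H = 299 °C → 299 + 273.15 = 572.15 K.
T_C = 28 °C → 28 + 273.15 = 301.15 K.
Equal efficiencies require 1 − T_m/T_H = 1 − T_C/T_m, i.e. T_m/T_H = T_C/T_m, so T_m = √(T_H·T_C) = √(572.15 × 301.15) = 415.1 K.

T_m ≈ 415.1 K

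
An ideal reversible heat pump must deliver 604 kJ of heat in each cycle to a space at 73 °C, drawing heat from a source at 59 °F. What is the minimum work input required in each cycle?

W_in ≈ 101.2 kJ

T_H = 73 °C → 73 + 273.15 = 346.15 K.
T_C = 59 °F → (59 − 32) × 5/9 = 15.00 °C = 288.15 K.
The Carnot heat-pump COP is COP_HP = T_H/(T_H − T_C) = 346.15/58.00 = 5.9681.
W = Q_H/COP_HP = 604/5.9681 = 101.2 kJ.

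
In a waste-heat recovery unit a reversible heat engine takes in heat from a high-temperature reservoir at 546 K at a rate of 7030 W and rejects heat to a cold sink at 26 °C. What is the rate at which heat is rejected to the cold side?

Q̇_C ≈ 3850 W

T_C = 26 °C → 26 + 273.15 = 299.15 K.
η_rev = 1 − T_C/T_H = 1 − 299.15/546.00 = 0.4521.
For a reversible cycle Q_C/Q_H = T_C/T_H, so Q_C = 7030 × 299.15/546.00 = 3850 W.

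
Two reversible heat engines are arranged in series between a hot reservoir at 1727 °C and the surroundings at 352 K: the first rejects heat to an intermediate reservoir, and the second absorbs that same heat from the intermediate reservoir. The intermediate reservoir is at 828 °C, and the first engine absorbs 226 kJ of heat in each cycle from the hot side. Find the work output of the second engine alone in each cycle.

W₂ ≈ 84.6 kJ

T_H = 1727 °C → 1727 + 273.15 = 2000.15 K.
T_m = 828 °C → 828 + 273.15 = 1101.15 K.
Heat entering the second stage: Q_m = Q_H·(T_m/T_H) = 226 × 1101.15/2000.15 = 124 kJ.
Second-stage efficiency η₂ = 1 − T_C/T_m = 1 − 352.00/1101.15 = 0.6803, so W₂ = η₂·Q_m = 84.6 kJ.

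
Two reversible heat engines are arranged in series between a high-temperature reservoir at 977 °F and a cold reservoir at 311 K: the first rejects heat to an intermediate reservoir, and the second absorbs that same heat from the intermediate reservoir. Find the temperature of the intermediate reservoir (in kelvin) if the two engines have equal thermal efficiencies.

T_H = 977 °F → (977 − 32) × 5/9 = 525.00 °C = 798.15 K.
Equal efficiencies require 1 − T_m/T_H = 1 − T_C/T_m, i.e. T_m/T_H = T_C/T_m, so T_m = √(T_H·T_C) = √(798.15 × 311.00) = 498 K.

T_m ≈ 498 K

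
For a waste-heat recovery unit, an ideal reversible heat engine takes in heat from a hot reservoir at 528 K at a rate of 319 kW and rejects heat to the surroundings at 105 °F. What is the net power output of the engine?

Ẇ ≈ 129.5 kW

T_C = 105 °F → (105 − 32) × 5/9 = 40.56 °C = 313.71 K.
Since the cycle is reversible, η = 1 − T_C/T_H = 1 − 313.71/528.00 = 0.4059.
W = η·Q_H = 0.4059 × 319 = 129.5 kW.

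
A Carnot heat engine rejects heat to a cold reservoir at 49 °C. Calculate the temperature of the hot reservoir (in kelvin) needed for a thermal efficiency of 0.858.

T_C = 49 °C → 49 + 273.15 = 322.15 K.
From η = 1 − T_C/T_H, solving for T_H gives T_H = T_C/(1 − η) = 322.15/(1 − 0.858) = 2270 K.

T_H ≈ 2270 K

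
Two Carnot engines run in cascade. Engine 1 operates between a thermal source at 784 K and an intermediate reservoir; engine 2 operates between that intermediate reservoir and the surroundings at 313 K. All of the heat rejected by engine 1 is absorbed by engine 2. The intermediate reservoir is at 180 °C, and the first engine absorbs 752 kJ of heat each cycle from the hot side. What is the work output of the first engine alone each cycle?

W₁ ≈ 317.3 kJ

T_m = 180 °C → 180 + 273.15 = 453.15 K.
First-stage efficiency η₁ = 1 − T_m/T_H = 1 − 453.15/784.00 = 0.4220.
W₁ = η₁·Q_H = 0.4220 × 752 = 317.3 kJ.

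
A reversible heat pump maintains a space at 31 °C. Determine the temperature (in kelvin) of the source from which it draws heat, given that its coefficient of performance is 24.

T_C ≈ 291 K

T_H = 31 °C → 31 + 273.15 = 304.15 K.
COP_HP = T_H/(T_H − T_C) ⇒ T_C = T_H·(COP_HP − 1)/COP_HP = 304.15 × (24 − 1)/24 = 291 K.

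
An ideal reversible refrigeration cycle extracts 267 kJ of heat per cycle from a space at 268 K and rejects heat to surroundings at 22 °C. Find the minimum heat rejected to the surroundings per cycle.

Q_H ≈ 294 kJ

T_H = 22 °C → 22 + 273.15 = 295.15 K.
For a reversible cycle Q_H/Q_C = T_H/T_C, so Q_H = Q_C·T_H/T_C = 267 × 295.15/268.00 = 294 kJ.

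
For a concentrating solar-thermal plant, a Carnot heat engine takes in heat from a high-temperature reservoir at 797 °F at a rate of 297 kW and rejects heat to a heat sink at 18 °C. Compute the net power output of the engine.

T_H = 797 °F → (797 − 32) × 5/9 = 425.00 °C = 698.15 K.
T_C = 18 °C → 18 + 273.15 = 291.15 K.
The Carnot efficiency is η = 1 − T_C/T_H = 1 − 291.15/698.15 = 0.5830.
W = η·Q_H = 0.5830 × 297 = 173.1 kW.

Ẇ ≈ 173.1 kW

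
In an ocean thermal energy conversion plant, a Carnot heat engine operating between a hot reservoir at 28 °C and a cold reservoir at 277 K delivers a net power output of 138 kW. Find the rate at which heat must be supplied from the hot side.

T_H = 28 °C → 28 + 273.15 = 301.15 K.
Carnot efficiency: η = 1 − T_C/T_H = 1 − 277.00/301.15 = 0.0802.
Q_H = W/η = 138/0.0802 = 1721 kW.

Q̇_H ≈ 1721 kW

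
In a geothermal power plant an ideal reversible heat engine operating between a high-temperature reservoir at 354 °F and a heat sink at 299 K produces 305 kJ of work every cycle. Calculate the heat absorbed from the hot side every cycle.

Q_H ≈ 900.9 kJ

T_H = 354 °F → (354 − 32) × 5/9 = 178.89 °C = 452.04 K.
η_rev = 1 − T_C/T_H = 1 − 299.00/452.04 = 0.3386.
Q_H = W/η = 305/0.3386 = 900.9 kJ.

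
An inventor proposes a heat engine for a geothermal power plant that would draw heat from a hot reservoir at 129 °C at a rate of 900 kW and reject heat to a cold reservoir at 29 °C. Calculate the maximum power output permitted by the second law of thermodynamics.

Ẇ_max ≈ 224 kW

T_H = 129 °C → 129 + 273.15 = 402.15 K.
T_C = 29 °C → 29 + 273.15 = 302.15 K.
No engine can exceed the Carnot limit: η_max = 1 − T_C/T_H = 1 − 302.15/402.15 = 0.2487.
W_max = η_max · Q_H = 0.2487 × 900 = 224 kW.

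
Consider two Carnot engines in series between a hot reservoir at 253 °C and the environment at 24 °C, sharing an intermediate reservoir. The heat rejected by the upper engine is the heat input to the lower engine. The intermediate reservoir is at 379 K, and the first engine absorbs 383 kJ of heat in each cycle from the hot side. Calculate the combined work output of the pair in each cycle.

W_total ≈ 166.7 kJ

T_H = 253 °C → 253 + 273.15 = 526.15 K.
T_C = 24 °C → 24 + 273.15 = 297.15 K.
Two reversible stages in series are equivalent to a single Carnot engine between T_H and T_C, so η_total = 1 − T_C/T_H = 1 − 297.15/526.15 = 0.4352.
W_total = η_total · Q_H = 0.4352 × 383 = 166.7 kJ.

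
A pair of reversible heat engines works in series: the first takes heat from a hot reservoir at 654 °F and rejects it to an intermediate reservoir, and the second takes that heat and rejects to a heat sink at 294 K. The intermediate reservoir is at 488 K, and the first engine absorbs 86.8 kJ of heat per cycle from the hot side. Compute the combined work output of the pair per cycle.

W_total ≈ 45.6 kJ

T_H = 654 °F → (654 − 32) × 5/9 = 345.56 °C = 618.71 K.
Two reversible stages in series are equivalent to a single Carnot engine between T_H and T_C, so η_total = 1 − T_C/T_H = 1 − 294.00/618.71 = 0.5248.
W_total = η_total · Q_H = 0.5248 × 86.8 = 45.6 kJ.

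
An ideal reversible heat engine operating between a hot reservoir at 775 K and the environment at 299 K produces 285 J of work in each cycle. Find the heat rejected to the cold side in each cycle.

Q_C ≈ 179 J

η_rev = 1 − T_C/T_H = 1 − 299.00/775.00 = 0.6142.
Since Q_C/Q_H = T_C/T_H and Q_H = W/η, Q_C = W·T_C/(T_H − T_C) = 285 × 299.00/476.00 = 179 J.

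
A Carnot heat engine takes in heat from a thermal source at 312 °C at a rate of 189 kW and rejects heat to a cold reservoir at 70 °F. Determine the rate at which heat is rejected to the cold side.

Q̇_C ≈ 95.0 kW

T_H = 312 °C → 312 + 273.15 = 585.15 K.
T_C = 70 °F → (70 − 32) × 5/9 = 21.11 °C = 294.26 K.
Since the cycle is reversible, η = 1 − T_C/T_H = 1 − 294.26/585.15 = 0.4971.
For a reversible cycle Q_C/Q_H = T_C/T_H, so Q_C = 189 × 294.26/585.15 = 95.0 kW.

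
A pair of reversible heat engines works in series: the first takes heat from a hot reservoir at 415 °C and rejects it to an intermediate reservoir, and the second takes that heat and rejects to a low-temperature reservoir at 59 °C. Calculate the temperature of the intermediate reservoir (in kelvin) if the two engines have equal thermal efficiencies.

T_m ≈ 478 K

T_H = 415 °C → 415 + 273.15 = 688.15 K.
T_C = 59 °C → 59 + 273.15 = 332.15 K.
Equal efficiencies require 1 − T_m/T_H = 1 − T_C/T_m, i.e. T_m/T_H = T_C/T_m, so T_m = √(T_H·T_C) = √(688.15 × 332.15) = 478 K.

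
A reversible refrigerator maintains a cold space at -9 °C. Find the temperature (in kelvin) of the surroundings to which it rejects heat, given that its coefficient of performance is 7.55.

T_C = -9 °C → -9 + 273.15 = 264.15 K.
COP_R = T_C/(T_H − T_C) ⇒ T_H = T_C·(1 + 1/COP_R) = 264.15 × (1 + 1/7.55) = 299 K.

T_H ≈ 299 K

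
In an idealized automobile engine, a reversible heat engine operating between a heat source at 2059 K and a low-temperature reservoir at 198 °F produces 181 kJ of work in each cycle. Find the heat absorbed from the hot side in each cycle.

T_C = 198 °F → (198 − 32) × 5/9 = 92.22 °C = 365.37 K.
Since the cycle is reversible, η = 1 − T_C/T_H = 1 − 365.37/2059.00 = 0.8225.
Q_H = W/η = 181/0.8225 = 220 kJ.

Q_H ≈ 220 kJ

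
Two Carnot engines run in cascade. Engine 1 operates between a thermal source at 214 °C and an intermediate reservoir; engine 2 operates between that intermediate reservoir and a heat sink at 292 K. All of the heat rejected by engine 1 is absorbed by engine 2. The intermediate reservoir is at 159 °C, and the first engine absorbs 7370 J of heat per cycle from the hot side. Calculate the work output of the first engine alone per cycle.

T_H = 214 °C → 214 + 273.15 = 487.15 K.
T_m = 159 °C → 159 + 273.15 = 432.15 K.
First-stage efficiency η₁ = 1 − T_m/T_H = 1 − 432.15/487.15 = 0.1129.
W₁ = η₁·Q_H = 0.1129 × 7370 = 832 J.

W₁ ≈ 832 J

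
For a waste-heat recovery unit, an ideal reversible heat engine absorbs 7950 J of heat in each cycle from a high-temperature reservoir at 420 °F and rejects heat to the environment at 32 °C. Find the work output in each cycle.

T_H = 420 °F → (420 − 32) × 5/9 = 215.56 °C = 488.71 K.
T_C = 32 °C → 32 + 273.15 = 305.15 K.
The Carnot efficiency is η = 1 − T_C/T_H = 1 − 305.15/488.71 = 0.3756.
W = η·Q_H = 0.3756 × 7950 = 2990 J.

W ≈ 2990 J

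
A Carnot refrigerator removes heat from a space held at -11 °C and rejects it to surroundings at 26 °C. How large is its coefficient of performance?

T_H = 26 °C → 26 + 273.15 = 299.15 K.
T_C = -11 °C → -11 + 273.15 = 262.15 K.
The reversible coefficient of performance is COP_R = T_C/(T_H − T_C) = 262.15/(299.15 − 262.15) = 7.09.

COP_R ≈ 7.09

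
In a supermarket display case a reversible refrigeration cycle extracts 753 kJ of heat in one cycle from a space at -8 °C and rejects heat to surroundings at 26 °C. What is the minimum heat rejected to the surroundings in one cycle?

T_H = 26 °C → 26 + 273.15 = 299.15 K.
T_C = -8 °C → -8 + 273.15 = 265.15 K.
For a reversible cycle Q_H/Q_C = T_H/T_C, so Q_H = Q_C·T_H/T_C = 753 × 299.15/265.15 = 850 kJ.

Q_H ≈ 850 kJ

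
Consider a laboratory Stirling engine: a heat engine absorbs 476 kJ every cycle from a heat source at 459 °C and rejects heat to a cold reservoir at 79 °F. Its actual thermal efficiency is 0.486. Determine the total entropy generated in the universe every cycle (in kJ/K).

ΔS_univ ≈ 0.167 kJ/K

T_H = 459 °C → 459 + 273.15 = 732.15 K.
T_C = 79 °F → (79 − 32) × 5/9 = 26.11 °C = 299.26 K.
W = η·Q_H = 0.486 × 476 = 231.3 kJ, so Q_C = Q_H − W = 244.7 kJ.
The hot reservoir loses entropy Q_H/T_H = 476/732.15 = 0.6501 kJ/K; the cold reservoir gains Q_C/T_C = 244.7/299.26 = 0.8176 kJ/K.
ΔS_univ = −Q_H/T_H + Q_C/T_C = 0.167 kJ/K (> 0, since η = 0.486 < η_Carnot = 0.591).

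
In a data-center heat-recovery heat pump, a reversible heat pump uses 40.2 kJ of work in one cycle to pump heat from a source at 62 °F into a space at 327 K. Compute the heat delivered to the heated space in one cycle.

Q_H ≈ 353.5 kJ

T_C = 62 °F → (62 − 32) × 5/9 = 16.67 °C = 289.82 K.
Reversible heating COP: COP_HP = T_H/(T_H − T_C) = 327.00/37.18 = 8.7943.
Q_H = COP_HP · W = 8.7943 × 40.2 = 353.5 kJ.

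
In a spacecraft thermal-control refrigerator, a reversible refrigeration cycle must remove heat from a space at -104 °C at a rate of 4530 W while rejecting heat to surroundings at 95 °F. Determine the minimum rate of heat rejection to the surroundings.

T_H = 95 °F → (95 − 32) × 5/9 = 35.00 °C = 308.15 K.
T_C = -104 °C → -104 + 273.15 = 169.15 K.
For a reversible cycle Q_H/Q_C = T_H/T_C, so Q_H = Q_C·T_H/T_C = 4530 × 308.15/169.15 = 8250 W.

Q̇_H ≈ 8250 W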